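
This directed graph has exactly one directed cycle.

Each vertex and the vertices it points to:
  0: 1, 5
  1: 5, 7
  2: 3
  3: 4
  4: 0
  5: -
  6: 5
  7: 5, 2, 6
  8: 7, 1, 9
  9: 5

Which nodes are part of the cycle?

0, 1, 2, 3, 4, 7

DFS with gray/black marking from 7:
7 gray
  5 gray
  5 black
  2 gray
    3 gray
      4 gray
        0 gray
          1 gray
            1→5: 5 black — skip
            1→7: 7 is gray → back edge
Back edge closes the cycle 7 → 2 → 3 → 4 → 0 → 1 → 7; its vertices are {0, 1, 2, 3, 4, 7}.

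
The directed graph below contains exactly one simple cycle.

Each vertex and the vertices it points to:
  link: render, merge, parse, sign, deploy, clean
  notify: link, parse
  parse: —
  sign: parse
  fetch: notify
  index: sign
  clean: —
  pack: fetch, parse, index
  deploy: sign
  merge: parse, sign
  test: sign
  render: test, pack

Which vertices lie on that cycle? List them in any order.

link, pack, fetch, notify, render

DFS with gray/black marking from notify:
notify gray
  link gray
    render gray
      test gray
        sign gray
          parse gray
          parse black
        sign black
      test black
      pack gray
        fetch gray
          fetch→notify: notify is gray → back edge
Back edge closes the cycle notify → link → render → pack → fetch → notify; its vertices are {link, pack, fetch, notify, render}.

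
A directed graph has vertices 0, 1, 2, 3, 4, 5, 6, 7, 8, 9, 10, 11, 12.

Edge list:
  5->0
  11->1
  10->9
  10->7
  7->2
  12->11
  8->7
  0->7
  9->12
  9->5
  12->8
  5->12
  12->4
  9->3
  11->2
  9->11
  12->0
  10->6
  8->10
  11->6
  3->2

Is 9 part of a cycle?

Yes

9 is on a cycle iff 9 can reach itself via ≥1 edge.
9 → 12 → 8 → 10 → 9 — yes.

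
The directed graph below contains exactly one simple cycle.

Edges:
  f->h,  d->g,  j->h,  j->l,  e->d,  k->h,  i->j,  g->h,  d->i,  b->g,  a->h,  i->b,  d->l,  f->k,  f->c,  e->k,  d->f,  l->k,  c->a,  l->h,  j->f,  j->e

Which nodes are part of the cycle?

d, e, i, j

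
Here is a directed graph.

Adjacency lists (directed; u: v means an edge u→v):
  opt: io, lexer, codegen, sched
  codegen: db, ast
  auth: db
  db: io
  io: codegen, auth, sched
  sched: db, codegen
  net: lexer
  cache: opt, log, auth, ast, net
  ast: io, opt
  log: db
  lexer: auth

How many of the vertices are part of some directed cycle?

A vertex is on a directed cycle iff it belongs to a strongly connected component of size ≥ 2 (or has a self-loop).
The vertices on cycles are {db, io, ast, opt, auth, lexer, sched, codegen} — 8 in total.

8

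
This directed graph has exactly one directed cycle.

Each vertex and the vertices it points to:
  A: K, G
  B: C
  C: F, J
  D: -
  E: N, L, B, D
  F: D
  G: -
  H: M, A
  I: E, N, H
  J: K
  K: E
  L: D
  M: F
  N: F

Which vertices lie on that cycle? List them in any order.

B, C, E, J, K

DFS with gray/black marking from E:
E gray
  N gray
    F gray
      D gray
      D black
    F black
  N black
  L gray
    L→D: D black — skip
  L black
  B gray
    C gray
      C→F: F black — skip
      J gray
        K gray
          K→E: E is gray → back edge
Back edge closes the cycle E → B → C → J → K → E; its vertices are {B, C, E, J, K}.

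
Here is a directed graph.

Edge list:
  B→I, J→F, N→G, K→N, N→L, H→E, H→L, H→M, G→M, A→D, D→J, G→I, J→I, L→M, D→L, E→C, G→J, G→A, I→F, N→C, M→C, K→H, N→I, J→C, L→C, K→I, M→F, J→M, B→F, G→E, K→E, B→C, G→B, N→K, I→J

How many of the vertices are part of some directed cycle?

4

A vertex is on a directed cycle iff it belongs to a strongly connected component of size ≥ 2 (or has a self-loop).
The vertices on cycles are {I, J, K, N} — 4 in total.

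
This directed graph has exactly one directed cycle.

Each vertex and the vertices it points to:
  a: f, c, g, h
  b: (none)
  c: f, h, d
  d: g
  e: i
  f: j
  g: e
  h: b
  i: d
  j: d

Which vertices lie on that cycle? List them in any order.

DFS with gray/black marking from g:
g gray
  e gray
    i gray
      d gray
        d→g: g is gray → back edge
Back edge closes the cycle g → e → i → d → g; its vertices are {d, e, g, i}.

d, e, g, i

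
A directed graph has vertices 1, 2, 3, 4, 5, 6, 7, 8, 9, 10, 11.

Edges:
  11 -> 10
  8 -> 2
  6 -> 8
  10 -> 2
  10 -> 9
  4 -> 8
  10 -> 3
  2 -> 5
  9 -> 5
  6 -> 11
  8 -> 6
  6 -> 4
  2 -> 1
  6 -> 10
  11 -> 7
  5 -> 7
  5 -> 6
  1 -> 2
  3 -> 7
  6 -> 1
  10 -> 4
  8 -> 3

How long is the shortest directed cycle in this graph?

2

For each vertex v, BFS finds the shortest path from v back to v.
The shortest such closed walk is 6 → 8 → 6, length 2.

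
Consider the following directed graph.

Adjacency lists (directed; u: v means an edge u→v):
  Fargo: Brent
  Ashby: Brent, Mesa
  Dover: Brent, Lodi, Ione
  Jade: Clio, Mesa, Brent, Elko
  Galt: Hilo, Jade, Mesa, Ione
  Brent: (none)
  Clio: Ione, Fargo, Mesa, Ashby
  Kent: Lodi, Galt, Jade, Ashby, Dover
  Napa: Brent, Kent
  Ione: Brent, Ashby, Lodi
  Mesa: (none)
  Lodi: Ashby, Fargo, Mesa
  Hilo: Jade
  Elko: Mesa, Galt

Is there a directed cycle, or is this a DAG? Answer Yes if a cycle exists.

DFS with white/gray/black marking, starting from Ione:
Ione gray
  Brent gray
  Brent black
  Ashby gray
    Ashby→Brent: Brent black — skip
    Mesa gray
    Mesa black
  Ashby black
  Lodi gray
    Lodi→Ashby: Ashby black — skip
    Fargo gray
      Fargo→Brent: Brent black — skip
    Fargo black
    Lodi→Mesa: Mesa black — skip
  Lodi black
Ione black
Dover gray
  Dover→Brent: Brent black — skip
  Dover→Lodi: Lodi black — skip
  Dover→Ione: Ione black — skip
Dover black
Jade gray
  Clio gray
    Clio→Ione: Ione black — skip
    Clio→Fargo: Fargo black — skip
    Clio→Mesa: Mesa black — skip
    Clio→Ashby: Ashby black — skip
  Clio black
  Jade→Mesa: Mesa black — skip
  Jade→Brent: Brent black — skip
  Elko gray
    Elko→Mesa: Mesa black — skip
    Galt gray
      Hilo gray
        Hilo→Jade: Jade is gray → back edge
Back edge found, so a cycle exists: Jade → Elko → Galt → Hilo → Jade.

Yes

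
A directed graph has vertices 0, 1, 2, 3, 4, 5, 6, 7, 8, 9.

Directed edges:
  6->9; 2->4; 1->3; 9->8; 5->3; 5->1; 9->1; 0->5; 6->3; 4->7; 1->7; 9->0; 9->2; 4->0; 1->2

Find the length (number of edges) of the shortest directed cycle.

5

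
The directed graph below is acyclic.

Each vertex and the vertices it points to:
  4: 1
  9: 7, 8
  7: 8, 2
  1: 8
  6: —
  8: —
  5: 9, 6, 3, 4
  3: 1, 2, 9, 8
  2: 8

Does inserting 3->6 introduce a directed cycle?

No

Adding 3→6 creates a cycle iff 6 can already reach 3.
Explore from 6: no path reaches 3. The graph stays acyclic.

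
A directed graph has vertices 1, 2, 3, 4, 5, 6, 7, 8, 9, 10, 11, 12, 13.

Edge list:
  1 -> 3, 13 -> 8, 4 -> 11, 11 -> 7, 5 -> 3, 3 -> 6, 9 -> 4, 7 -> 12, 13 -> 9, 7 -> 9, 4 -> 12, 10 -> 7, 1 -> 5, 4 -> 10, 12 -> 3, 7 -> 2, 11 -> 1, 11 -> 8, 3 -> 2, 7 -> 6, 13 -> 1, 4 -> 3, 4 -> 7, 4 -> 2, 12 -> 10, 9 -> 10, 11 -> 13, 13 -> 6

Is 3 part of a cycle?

3 lies on a cycle iff there is a path from 3 back to itself.
Exploring from 3, it never reaches itself; equivalently, its strongly connected component is a singleton.

No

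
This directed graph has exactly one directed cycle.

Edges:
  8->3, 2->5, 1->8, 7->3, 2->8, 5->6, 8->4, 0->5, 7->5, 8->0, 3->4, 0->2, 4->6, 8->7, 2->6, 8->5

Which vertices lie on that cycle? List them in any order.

DFS with gray/black marking from 8:
8 gray
  0 gray
    5 gray
      6 gray
      6 black
    5 black
    2 gray
      2→6: 6 black — skip
      2→5: 5 black — skip
      2→8: 8 is gray → back edge
Back edge closes the cycle 8 → 0 → 2 → 8; its vertices are {0, 2, 8}.

0, 2, 8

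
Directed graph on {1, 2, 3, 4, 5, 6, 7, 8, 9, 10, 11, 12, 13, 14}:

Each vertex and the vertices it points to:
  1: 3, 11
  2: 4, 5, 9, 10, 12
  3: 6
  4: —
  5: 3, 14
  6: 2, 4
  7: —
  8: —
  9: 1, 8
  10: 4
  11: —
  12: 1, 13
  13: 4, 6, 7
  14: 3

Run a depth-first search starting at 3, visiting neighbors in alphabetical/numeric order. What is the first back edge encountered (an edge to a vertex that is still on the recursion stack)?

5→3

DFS from 3 (visiting neighbors in alphabetical/numeric order); mark gray on enter, black on exit:
3 gray
  6 gray
    2 gray
      4 gray
      4 black
      5 gray
        5→3: 3 is gray → back edge
First back edge: 5 → 3.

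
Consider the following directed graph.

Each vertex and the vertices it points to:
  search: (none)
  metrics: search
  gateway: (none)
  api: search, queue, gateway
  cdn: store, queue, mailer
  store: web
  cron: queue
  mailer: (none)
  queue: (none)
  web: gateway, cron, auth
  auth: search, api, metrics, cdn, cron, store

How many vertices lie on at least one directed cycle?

4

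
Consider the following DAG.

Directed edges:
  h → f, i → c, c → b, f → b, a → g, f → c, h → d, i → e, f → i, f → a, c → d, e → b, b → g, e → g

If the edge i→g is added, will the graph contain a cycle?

Adding i→g creates a cycle iff g can already reach i.
Explore from g: no path reaches i. The graph stays acyclic.

No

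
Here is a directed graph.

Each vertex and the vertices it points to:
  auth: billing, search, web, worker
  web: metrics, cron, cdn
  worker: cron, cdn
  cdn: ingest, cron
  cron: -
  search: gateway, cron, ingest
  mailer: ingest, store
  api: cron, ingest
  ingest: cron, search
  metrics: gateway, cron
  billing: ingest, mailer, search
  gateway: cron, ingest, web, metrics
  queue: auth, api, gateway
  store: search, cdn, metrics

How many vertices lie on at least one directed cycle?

6

A vertex is on a directed cycle iff it belongs to a strongly connected component of size ≥ 2 (or has a self-loop).
The vertices on cycles are {cdn, web, ingest, search, gateway, metrics} — 6 in total.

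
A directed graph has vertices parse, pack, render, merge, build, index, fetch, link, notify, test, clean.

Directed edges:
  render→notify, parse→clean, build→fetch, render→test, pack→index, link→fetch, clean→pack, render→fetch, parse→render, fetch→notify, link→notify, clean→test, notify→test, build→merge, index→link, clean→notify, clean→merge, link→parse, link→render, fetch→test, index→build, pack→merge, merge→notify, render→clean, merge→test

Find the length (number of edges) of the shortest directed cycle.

For each vertex v, BFS finds the shortest path from v back to v.
The shortest such closed walk is index → link → render → clean → pack → index, length 5.

5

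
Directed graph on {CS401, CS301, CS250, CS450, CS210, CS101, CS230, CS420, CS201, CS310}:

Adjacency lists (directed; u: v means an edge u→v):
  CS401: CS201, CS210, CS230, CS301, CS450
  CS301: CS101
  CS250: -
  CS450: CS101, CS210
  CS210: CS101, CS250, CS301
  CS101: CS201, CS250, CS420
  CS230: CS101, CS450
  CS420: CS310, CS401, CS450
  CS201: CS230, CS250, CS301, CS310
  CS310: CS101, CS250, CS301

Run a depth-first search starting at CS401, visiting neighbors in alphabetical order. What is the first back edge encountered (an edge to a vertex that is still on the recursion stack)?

CS101→CS201

DFS from CS401 (visiting neighbors in alphabetical order); mark gray on enter, black on exit:
CS401 gray
  CS201 gray
    CS230 gray
      CS101 gray
        CS101→CS201: CS201 is gray → back edge
First back edge: CS101 → CS201.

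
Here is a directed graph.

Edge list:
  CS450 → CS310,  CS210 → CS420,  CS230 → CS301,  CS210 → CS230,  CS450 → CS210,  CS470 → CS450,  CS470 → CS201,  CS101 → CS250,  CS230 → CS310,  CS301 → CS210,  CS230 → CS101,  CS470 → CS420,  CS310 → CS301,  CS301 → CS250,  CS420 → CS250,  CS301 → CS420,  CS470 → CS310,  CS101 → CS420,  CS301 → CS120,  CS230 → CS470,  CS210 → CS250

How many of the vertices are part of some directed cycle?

6

A vertex is on a directed cycle iff it belongs to a strongly connected component of size ≥ 2 (or has a self-loop).
The vertices on cycles are {CS210, CS230, CS301, CS310, CS450, CS470} — 6 in total.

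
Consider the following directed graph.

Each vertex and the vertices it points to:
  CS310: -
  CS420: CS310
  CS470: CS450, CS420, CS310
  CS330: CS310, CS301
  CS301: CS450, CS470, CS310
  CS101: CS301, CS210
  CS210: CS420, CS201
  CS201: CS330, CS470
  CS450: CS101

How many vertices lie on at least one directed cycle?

7

A vertex is on a directed cycle iff it belongs to a strongly connected component of size ≥ 2 (or has a self-loop).
The vertices on cycles are {CS101, CS201, CS210, CS301, CS330, CS450, CS470} — 7 in total.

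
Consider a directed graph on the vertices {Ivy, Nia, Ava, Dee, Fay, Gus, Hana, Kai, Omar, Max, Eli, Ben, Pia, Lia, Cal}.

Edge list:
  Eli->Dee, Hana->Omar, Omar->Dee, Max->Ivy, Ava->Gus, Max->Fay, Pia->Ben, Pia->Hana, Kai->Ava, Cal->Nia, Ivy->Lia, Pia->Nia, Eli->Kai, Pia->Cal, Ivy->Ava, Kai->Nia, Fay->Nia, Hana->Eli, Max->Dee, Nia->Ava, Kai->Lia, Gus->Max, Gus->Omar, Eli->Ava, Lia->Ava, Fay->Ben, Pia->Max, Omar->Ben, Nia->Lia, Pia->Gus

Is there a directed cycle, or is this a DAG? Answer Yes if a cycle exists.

DFS with white/gray/black marking, starting from Cal:
Cal gray
  Nia gray
    Ava gray
      Gus gray
        Omar gray
          Dee gray
          Dee black
          Ben gray
          Ben black
        Omar black
        Max gray
          Fay gray
            Fay→Ben: Ben black — skip
            Fay→Nia: Nia is gray → back edge
Back edge found, so a cycle exists: Nia → Ava → Gus → Max → Fay → Nia.

Yes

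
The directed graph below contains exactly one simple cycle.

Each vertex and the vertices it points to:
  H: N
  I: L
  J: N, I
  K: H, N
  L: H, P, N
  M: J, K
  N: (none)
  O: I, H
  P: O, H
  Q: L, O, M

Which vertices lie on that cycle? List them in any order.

DFS with gray/black marking from L:
L gray
  H gray
    N gray
    N black
  H black
  P gray
    O gray
      I gray
        I→L: L is gray → back edge
Back edge closes the cycle L → P → O → I → L; its vertices are {I, L, O, P}.

I, L, O, P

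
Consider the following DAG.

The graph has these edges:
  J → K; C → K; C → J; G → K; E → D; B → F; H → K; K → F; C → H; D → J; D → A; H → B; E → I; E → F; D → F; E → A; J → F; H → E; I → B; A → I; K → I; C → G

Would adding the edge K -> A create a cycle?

No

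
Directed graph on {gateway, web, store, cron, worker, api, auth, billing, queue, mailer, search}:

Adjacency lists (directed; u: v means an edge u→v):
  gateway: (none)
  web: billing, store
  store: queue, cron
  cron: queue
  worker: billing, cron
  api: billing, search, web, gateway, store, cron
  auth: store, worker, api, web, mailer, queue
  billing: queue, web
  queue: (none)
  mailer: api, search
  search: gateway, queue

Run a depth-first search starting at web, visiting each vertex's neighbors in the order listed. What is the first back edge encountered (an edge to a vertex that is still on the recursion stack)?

billing→web

DFS from web (visiting each vertex's neighbors in the order listed); mark gray on enter, black on exit:
web gray
  billing gray
    queue gray
    queue black
    billing→web: web is gray → back edge
First back edge: billing → web.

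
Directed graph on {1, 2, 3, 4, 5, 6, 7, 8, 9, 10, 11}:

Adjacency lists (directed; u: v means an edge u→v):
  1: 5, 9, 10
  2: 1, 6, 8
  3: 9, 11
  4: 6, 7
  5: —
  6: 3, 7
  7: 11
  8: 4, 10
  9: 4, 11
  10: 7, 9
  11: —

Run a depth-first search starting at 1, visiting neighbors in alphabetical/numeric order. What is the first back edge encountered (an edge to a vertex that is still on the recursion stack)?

3->9

DFS from 1 (visiting neighbors in alphabetical/numeric order); mark gray on enter, black on exit:
1 gray
  5 gray
  5 black
  9 gray
    4 gray
      6 gray
        3 gray
          3→9: 9 is gray → back edge
First back edge: 3 → 9.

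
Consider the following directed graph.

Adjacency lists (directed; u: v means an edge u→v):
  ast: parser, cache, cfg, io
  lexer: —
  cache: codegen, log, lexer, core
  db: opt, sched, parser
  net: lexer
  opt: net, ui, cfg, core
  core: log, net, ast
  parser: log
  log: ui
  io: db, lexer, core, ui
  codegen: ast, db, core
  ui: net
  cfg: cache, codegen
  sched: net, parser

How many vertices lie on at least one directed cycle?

8

A vertex is on a directed cycle iff it belongs to a strongly connected component of size ≥ 2 (or has a self-loop).
The vertices on cycles are {db, io, ast, cfg, opt, core, cache, codegen} — 8 in total.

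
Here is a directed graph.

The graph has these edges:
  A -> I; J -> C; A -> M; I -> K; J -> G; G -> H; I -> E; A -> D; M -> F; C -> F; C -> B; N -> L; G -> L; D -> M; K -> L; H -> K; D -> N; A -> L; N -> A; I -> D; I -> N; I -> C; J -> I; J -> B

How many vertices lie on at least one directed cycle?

A vertex is on a directed cycle iff it belongs to a strongly connected component of size ≥ 2 (or has a self-loop).
The vertices on cycles are {A, D, I, N} — 4 in total.

4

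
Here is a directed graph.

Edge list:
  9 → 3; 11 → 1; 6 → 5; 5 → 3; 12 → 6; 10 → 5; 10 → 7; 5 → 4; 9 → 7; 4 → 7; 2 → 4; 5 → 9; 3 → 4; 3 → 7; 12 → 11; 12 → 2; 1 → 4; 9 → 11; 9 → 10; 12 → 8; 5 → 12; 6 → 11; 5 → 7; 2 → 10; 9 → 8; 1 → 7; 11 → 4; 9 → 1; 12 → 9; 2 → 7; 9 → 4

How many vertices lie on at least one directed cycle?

6

A vertex is on a directed cycle iff it belongs to a strongly connected component of size ≥ 2 (or has a self-loop).
The vertices on cycles are {2, 5, 6, 9, 10, 12} — 6 in total.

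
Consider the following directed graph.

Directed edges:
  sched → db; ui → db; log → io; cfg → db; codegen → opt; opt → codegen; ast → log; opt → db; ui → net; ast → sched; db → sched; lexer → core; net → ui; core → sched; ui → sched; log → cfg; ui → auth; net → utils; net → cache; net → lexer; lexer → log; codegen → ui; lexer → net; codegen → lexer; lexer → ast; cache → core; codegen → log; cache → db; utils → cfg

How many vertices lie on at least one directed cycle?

A vertex is on a directed cycle iff it belongs to a strongly connected component of size ≥ 2 (or has a self-loop).
The vertices on cycles are {db, ui, net, opt, lexer, sched, codegen} — 7 in total.

7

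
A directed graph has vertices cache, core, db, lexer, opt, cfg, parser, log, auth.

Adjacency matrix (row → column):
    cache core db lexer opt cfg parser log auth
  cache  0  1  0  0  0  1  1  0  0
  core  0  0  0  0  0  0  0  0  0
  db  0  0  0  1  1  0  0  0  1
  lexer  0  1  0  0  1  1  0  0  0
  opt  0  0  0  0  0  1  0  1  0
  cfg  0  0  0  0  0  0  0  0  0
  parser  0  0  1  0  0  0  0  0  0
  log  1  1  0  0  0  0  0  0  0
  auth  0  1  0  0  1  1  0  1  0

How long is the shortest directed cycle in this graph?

For each vertex v, BFS finds the shortest path from v back to v.
The shortest such closed walk is parser → db → opt → log → cache → parser, length 5.

5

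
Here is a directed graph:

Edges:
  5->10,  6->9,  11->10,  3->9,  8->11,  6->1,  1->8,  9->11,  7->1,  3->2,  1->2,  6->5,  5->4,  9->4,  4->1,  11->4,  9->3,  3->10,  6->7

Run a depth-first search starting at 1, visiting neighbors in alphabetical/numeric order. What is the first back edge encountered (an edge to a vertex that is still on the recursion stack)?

4→1

DFS from 1 (visiting neighbors in alphabetical/numeric order); mark gray on enter, black on exit:
1 gray
  2 gray
  2 black
  8 gray
    11 gray
      4 gray
        4→1: 1 is gray → back edge
First back edge: 4 → 1.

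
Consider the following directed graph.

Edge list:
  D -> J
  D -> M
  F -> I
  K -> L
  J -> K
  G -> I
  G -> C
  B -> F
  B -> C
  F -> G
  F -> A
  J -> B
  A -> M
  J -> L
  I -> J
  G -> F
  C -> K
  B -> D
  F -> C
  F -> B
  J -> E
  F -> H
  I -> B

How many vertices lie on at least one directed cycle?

6

A vertex is on a directed cycle iff it belongs to a strongly connected component of size ≥ 2 (or has a self-loop).
The vertices on cycles are {B, D, F, G, I, J} — 6 in total.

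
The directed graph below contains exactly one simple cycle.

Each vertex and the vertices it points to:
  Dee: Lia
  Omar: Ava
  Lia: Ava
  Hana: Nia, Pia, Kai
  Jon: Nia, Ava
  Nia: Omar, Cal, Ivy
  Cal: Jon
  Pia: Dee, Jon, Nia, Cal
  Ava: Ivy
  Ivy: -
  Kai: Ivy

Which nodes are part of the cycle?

Cal, Jon, Nia

DFS with gray/black marking from Cal:
Cal gray
  Jon gray
    Nia gray
      Omar gray
        Ava gray
          Ivy gray
          Ivy black
        Ava black
      Omar black
      Nia→Cal: Cal is gray → back edge
Back edge closes the cycle Cal → Jon → Nia → Cal; its vertices are {Cal, Jon, Nia}.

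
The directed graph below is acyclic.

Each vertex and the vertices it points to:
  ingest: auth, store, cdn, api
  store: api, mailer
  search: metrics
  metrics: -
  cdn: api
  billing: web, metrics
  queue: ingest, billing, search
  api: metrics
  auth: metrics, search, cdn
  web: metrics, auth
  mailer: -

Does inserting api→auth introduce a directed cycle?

Yes

Adding api→auth creates a cycle iff auth can already reach api.
Path from auth: auth → cdn → api.
So auth → … → api → auth is a cycle.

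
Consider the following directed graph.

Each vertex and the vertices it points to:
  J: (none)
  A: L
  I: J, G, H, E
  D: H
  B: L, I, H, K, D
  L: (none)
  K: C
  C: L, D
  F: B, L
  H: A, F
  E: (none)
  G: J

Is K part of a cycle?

K is on a cycle iff K can reach itself via ≥1 edge.
K → C → D → H → F → B → K — yes.

Yes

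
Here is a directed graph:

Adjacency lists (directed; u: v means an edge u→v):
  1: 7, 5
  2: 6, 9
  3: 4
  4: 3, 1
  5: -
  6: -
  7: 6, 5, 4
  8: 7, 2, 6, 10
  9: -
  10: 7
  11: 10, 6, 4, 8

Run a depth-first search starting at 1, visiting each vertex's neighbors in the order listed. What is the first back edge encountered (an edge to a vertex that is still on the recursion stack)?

3→4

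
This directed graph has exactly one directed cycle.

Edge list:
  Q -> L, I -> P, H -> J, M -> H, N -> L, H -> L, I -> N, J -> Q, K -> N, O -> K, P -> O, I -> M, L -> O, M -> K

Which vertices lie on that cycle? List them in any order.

DFS with gray/black marking from N:
N gray
  L gray
    O gray
      K gray
        K→N: N is gray → back edge
Back edge closes the cycle N → L → O → K → N; its vertices are {K, L, N, O}.

K, L, N, O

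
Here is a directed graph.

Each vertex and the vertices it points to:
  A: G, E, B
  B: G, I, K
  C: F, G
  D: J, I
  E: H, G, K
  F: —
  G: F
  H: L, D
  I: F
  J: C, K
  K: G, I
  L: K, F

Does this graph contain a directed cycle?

DFS with white/gray/black marking, starting from L:
L gray
  K gray
    G gray
      F gray
      F black
    G black
    I gray
      I→F: F black — skip
    I black
  K black
  L→F: F black — skip
L black
A gray
  A→G: G black — skip
  E gray
    H gray
      H→L: L black — skip
      D gray
        J gray
          C gray
            C→F: F black — skip
            C→G: G black — skip
          C black
          J→K: K black — skip
        J black
        D→I: I black — skip
      D black
    H black
    E→G: G black — skip
    E→K: K black — skip
  E black
  B gray
    B→G: G black — skip
    B→I: I black — skip
    B→K: K black — skip
  B black
A black
Every edge goes to a white or black vertex — no back edge, so the graph is acyclic.

No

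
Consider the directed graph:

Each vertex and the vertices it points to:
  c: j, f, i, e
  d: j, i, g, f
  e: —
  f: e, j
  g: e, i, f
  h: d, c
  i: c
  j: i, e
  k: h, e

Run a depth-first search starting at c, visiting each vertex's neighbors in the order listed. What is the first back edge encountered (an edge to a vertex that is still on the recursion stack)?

i→c

DFS from c (visiting each vertex's neighbors in the order listed); mark gray on enter, black on exit:
c gray
  j gray
    i gray
      i→c: c is gray → back edge
First back edge: i → c.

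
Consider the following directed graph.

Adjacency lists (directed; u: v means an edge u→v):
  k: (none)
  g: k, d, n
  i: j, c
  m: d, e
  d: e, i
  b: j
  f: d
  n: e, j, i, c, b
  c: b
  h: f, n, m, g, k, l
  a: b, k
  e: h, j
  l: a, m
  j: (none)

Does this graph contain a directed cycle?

DFS with white/gray/black marking, starting from e:
e gray
  h gray
    f gray
      d gray
        d→e: e is gray → back edge
Back edge found, so a cycle exists: e → h → f → d → e.

Yes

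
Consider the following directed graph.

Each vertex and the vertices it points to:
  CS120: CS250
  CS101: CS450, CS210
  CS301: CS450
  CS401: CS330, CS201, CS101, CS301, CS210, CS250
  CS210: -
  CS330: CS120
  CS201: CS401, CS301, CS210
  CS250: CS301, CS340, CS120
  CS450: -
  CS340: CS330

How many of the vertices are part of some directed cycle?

A vertex is on a directed cycle iff it belongs to a strongly connected component of size ≥ 2 (or has a self-loop).
The vertices on cycles are {CS120, CS201, CS250, CS330, CS340, CS401} — 6 in total.

6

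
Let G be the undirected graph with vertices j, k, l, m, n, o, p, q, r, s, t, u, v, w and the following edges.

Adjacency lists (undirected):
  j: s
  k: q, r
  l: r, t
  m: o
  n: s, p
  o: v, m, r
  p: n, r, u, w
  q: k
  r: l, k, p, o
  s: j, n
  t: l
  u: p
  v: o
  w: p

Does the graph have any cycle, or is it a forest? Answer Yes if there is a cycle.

No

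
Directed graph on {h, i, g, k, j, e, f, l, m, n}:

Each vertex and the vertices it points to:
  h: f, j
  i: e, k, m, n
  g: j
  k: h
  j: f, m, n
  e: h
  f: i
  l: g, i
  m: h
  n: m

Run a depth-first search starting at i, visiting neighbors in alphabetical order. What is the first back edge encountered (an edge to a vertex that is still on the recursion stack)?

f→i

DFS from i (visiting neighbors in alphabetical order); mark gray on enter, black on exit:
i gray
  e gray
    h gray
      f gray
        f→i: i is gray → back edge
First back edge: f → i.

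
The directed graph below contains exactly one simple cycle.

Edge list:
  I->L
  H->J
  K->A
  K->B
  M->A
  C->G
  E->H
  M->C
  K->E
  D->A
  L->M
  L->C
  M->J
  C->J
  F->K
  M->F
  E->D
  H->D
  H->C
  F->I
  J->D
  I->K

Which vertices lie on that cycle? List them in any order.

F, I, L, M

DFS with gray/black marking from F:
F gray
  K gray
    E gray
      H gray
        C gray
          J gray
            D gray
              A gray
              A black
            D black
          J black
          G gray
          G black
        C black
        H→J: J black — skip
        H→D: D black — skip
      H black
      E→D: D black — skip
    E black
    K→A: A black — skip
    B gray
    B black
  K black
  I gray
    L gray
      M gray
        M→J: J black — skip
        M→C: C black — skip
        M→A: A black — skip
        M→F: F is gray → back edge
Back edge closes the cycle F → I → L → M → F; its vertices are {F, I, L, M}.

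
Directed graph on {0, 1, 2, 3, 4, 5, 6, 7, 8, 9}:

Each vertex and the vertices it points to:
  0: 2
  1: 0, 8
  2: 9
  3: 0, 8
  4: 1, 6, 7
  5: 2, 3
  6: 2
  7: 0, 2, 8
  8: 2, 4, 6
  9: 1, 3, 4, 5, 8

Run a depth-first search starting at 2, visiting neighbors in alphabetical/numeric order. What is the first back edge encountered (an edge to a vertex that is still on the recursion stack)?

DFS from 2 (visiting neighbors in alphabetical/numeric order); mark gray on enter, black on exit:
2 gray
  9 gray
    1 gray
      0 gray
        0→2: 2 is gray → back edge
First back edge: 0 → 2.

0→2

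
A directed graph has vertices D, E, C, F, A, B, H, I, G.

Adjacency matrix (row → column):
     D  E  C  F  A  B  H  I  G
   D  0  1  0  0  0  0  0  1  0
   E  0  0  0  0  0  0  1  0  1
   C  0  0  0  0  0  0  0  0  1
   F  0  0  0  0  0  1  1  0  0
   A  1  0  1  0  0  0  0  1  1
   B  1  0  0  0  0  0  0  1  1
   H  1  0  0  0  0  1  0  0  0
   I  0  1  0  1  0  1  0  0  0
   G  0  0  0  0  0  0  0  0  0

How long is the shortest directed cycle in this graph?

2

For each vertex v, BFS finds the shortest path from v back to v.
The shortest such closed walk is I → B → I, length 2.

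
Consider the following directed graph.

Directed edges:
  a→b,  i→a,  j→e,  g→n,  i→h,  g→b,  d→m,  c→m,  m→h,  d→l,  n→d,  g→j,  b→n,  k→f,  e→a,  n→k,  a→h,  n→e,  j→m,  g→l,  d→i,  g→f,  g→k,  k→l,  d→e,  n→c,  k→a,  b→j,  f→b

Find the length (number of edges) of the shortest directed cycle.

4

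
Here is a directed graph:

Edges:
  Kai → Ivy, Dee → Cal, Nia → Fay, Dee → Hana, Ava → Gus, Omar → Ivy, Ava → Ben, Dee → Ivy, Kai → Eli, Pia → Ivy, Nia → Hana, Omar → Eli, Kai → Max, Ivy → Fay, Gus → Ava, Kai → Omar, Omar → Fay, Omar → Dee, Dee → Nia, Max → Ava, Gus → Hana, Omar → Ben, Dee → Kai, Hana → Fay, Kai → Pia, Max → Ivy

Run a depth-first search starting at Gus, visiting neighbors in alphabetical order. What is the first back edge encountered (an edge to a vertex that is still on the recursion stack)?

Ava→Gus

DFS from Gus (visiting neighbors in alphabetical order); mark gray on enter, black on exit:
Gus gray
  Ava gray
    Ben gray
    Ben black
    Ava→Gus: Gus is gray → back edge
First back edge: Ava → Gus.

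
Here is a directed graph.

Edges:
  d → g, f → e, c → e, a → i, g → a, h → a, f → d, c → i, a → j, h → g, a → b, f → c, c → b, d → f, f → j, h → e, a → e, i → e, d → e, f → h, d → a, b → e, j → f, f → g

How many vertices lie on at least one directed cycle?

6

A vertex is on a directed cycle iff it belongs to a strongly connected component of size ≥ 2 (or has a self-loop).
The vertices on cycles are {a, d, f, g, h, j} — 6 in total.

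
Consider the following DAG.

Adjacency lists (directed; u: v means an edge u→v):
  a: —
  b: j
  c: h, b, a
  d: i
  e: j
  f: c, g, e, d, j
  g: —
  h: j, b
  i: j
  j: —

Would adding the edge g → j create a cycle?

No

Adding g→j creates a cycle iff j can already reach g.
Explore from j: no path reaches g. The graph stays acyclic.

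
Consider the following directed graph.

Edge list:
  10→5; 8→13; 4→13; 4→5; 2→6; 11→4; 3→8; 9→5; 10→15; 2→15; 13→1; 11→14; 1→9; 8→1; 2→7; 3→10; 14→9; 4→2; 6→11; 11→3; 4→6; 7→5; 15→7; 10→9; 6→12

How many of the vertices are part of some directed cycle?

4

A vertex is on a directed cycle iff it belongs to a strongly connected component of size ≥ 2 (or has a self-loop).
The vertices on cycles are {2, 4, 6, 11} — 4 in total.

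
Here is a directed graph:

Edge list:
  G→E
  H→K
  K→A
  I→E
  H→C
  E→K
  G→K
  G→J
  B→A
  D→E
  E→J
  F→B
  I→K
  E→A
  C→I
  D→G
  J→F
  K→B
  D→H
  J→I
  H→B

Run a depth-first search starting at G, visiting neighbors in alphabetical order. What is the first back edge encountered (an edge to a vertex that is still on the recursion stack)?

DFS from G (visiting neighbors in alphabetical order); mark gray on enter, black on exit:
G gray
  E gray
    A gray
    A black
    J gray
      F gray
        B gray
          B→A: A black — skip
        B black
      F black
      I gray
        I→E: E is gray → back edge
First back edge: I → E.

I->E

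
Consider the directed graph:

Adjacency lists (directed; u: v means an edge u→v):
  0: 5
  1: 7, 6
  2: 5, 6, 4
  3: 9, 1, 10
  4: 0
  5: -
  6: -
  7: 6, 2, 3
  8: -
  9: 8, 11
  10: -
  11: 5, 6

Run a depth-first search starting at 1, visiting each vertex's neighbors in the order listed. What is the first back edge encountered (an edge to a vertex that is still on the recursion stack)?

3->1

DFS from 1 (visiting each vertex's neighbors in the order listed); mark gray on enter, black on exit:
1 gray
  7 gray
    6 gray
    6 black
    2 gray
      5 gray
      5 black
      2→6: 6 black — skip
      4 gray
        0 gray
          0→5: 5 black — skip
        0 black
      4 black
    2 black
    3 gray
      9 gray
        8 gray
        8 black
        11 gray
          11→5: 5 black — skip
          11→6: 6 black — skip
        11 black
      9 black
      3→1: 1 is gray → back edge
First back edge: 3 → 1.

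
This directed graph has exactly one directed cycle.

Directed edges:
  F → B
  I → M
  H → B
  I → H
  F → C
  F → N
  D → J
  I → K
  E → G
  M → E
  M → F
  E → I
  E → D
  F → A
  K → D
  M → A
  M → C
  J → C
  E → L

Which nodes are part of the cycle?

E, I, M

DFS with gray/black marking from I:
I gray
  M gray
    E gray
      E→I: I is gray → back edge
Back edge closes the cycle I → M → E → I; its vertices are {E, I, M}.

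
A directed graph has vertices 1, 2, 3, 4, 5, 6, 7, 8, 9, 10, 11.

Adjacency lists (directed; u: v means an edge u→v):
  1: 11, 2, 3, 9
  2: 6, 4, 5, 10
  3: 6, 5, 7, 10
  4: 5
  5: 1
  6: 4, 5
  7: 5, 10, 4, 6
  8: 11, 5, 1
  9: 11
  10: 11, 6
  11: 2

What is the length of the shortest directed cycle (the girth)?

For each vertex v, BFS finds the shortest path from v back to v.
The shortest such closed walk is 1 → 2 → 5 → 1, length 3.

3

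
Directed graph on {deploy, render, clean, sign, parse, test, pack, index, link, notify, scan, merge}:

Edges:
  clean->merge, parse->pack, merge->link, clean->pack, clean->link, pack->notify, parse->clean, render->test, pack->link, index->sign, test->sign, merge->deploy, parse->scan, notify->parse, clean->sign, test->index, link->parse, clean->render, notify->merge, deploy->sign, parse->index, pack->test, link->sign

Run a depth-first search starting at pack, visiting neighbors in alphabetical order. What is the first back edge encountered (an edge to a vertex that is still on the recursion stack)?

clean→link

DFS from pack (visiting neighbors in alphabetical order); mark gray on enter, black on exit:
pack gray
  link gray
    parse gray
      clean gray
        clean→link: link is gray → back edge
First back edge: clean → link.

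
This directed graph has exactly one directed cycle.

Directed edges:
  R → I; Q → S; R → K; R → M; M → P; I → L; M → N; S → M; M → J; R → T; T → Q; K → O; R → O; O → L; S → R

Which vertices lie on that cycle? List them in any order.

Q, R, S, T

DFS with gray/black marking from S:
S gray
  M gray
    N gray
    N black
    J gray
    J black
    P gray
    P black
  M black
  R gray
    T gray
      Q gray
        Q→S: S is gray → back edge
Back edge closes the cycle S → R → T → Q → S; its vertices are {Q, R, S, T}.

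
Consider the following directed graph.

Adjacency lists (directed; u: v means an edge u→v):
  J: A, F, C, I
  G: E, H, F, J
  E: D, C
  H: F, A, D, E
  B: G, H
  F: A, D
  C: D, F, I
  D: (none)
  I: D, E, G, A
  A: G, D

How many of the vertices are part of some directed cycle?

A vertex is on a directed cycle iff it belongs to a strongly connected component of size ≥ 2 (or has a self-loop).
The vertices on cycles are {A, C, E, F, G, H, I, J} — 8 in total.

8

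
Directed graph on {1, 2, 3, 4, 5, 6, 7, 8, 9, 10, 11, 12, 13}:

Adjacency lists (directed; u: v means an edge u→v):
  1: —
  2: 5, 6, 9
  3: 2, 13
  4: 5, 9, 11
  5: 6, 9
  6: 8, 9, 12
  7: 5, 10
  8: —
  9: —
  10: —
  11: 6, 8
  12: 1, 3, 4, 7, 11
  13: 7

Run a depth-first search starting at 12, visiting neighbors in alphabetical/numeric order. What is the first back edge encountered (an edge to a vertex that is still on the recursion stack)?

DFS from 12 (visiting neighbors in alphabetical/numeric order); mark gray on enter, black on exit:
12 gray
  1 gray
  1 black
  3 gray
    2 gray
      5 gray
        6 gray
          8 gray
          8 black
          9 gray
          9 black
          6→12: 12 is gray → back edge
First back edge: 6 → 12.

6->12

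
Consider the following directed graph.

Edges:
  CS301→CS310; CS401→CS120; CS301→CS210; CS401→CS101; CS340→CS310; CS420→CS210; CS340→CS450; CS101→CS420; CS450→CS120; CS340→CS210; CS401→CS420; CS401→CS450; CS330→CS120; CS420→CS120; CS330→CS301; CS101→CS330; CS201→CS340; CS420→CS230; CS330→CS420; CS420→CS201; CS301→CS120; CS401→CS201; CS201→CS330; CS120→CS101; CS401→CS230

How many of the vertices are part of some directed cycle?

8

A vertex is on a directed cycle iff it belongs to a strongly connected component of size ≥ 2 (or has a self-loop).
The vertices on cycles are {CS101, CS120, CS201, CS301, CS330, CS340, CS420, CS450} — 8 in total.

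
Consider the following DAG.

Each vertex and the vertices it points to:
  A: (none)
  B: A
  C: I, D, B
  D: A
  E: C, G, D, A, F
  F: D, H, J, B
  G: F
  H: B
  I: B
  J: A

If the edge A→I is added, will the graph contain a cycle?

Yes

Adding A→I creates a cycle iff I can already reach A.
Path from I: I → B → A.
So I → … → A → I is a cycle.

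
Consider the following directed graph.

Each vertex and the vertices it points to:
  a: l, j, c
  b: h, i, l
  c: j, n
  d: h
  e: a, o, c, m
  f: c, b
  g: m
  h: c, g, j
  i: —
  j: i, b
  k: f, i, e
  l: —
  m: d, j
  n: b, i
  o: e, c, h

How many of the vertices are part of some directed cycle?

10

A vertex is on a directed cycle iff it belongs to a strongly connected component of size ≥ 2 (or has a self-loop).
The vertices on cycles are {b, c, d, e, g, h, j, m, n, o} — 10 in total.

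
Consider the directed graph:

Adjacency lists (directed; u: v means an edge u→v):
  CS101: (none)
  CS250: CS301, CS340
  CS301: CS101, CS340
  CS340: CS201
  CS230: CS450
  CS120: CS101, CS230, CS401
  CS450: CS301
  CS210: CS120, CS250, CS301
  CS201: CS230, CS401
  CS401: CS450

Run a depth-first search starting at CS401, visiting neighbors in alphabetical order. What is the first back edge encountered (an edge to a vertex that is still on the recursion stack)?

CS230->CS450

DFS from CS401 (visiting neighbors in alphabetical order); mark gray on enter, black on exit:
CS401 gray
  CS450 gray
    CS301 gray
      CS101 gray
      CS101 black
      CS340 gray
        CS201 gray
          CS230 gray
            CS230→CS450: CS450 is gray → back edge
First back edge: CS230 → CS450.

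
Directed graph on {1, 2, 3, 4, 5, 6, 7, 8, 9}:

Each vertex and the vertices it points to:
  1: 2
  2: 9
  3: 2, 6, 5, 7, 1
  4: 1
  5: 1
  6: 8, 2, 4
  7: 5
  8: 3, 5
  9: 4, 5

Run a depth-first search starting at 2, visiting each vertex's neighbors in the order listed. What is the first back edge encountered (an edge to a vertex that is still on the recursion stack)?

1→2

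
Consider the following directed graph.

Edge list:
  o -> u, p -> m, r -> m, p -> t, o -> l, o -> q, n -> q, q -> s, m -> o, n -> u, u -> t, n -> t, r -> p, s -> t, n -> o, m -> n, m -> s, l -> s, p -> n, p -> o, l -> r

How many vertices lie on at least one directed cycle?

A vertex is on a directed cycle iff it belongs to a strongly connected component of size ≥ 2 (or has a self-loop).
The vertices on cycles are {l, m, n, o, p, r} — 6 in total.

6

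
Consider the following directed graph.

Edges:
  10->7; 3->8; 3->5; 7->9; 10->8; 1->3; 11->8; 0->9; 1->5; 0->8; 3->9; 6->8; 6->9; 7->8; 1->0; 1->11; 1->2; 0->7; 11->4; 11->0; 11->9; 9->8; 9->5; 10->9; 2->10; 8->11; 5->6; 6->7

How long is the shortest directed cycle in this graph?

For each vertex v, BFS finds the shortest path from v back to v.
The shortest such closed walk is 11 → 8 → 11, length 2.

2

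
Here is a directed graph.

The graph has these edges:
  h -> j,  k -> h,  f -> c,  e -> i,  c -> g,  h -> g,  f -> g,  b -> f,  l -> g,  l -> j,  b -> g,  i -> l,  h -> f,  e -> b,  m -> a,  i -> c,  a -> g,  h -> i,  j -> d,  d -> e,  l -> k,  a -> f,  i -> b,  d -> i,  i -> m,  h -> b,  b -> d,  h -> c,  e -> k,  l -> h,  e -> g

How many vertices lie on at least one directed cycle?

A vertex is on a directed cycle iff it belongs to a strongly connected component of size ≥ 2 (or has a self-loop).
The vertices on cycles are {b, d, e, h, i, j, k, l} — 8 in total.

8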